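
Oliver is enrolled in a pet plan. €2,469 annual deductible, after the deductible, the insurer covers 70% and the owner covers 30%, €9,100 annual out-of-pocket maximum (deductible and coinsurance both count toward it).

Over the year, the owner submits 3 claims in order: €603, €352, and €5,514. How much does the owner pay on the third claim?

€2,714

Claim 1 (€603): all of it applies to the deductible. Cost to owner: €603. OOP to date €603.
Claim 2 (€352): all of it applies to the deductible. Owner owes €352 (running OOP €955).
Claim 3 (€5,514): €1,514 to deductible, leaving €4,000; coinsurance €4,000 × 30% = €1,200. Owner owes €2,714 (running OOP €3,669).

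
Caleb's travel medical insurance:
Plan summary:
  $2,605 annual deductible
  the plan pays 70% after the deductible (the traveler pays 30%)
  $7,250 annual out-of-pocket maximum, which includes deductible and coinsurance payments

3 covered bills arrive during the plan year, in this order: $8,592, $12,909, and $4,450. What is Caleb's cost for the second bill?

$2,848.90

#1 ($8,592): deductible takes $2,605, $5,987 remains; 30% of $5,987 = $1,796.10. Traveler pays $4,401.10; OOP now $4,401.10.
#2 ($12,909): deductible already satisfied, so traveler's share is 30% × $12,909 = $3,872.70. OOP would hit $8,273.80 > $7,250, so the cap limits the traveler to $7,250 − $4,401.10 = $2,848.90.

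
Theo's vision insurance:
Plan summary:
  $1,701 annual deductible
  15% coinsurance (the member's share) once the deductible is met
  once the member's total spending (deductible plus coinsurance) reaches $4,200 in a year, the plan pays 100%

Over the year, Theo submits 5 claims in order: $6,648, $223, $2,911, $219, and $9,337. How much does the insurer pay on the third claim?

$2,474.35

Bill 1, $6,648: $1,701 to deductible, leaving $4,947; 15% of $4,947 = $742.05. Member pays $2,443.05; OOP now $2,443.05. Plan pays $6,648 − $2,443.05 = $4,204.95.
Bill 2, $223: deductible already satisfied, so member's share is 15% × $223 = $33.45. Member pays $33.45; OOP now $2,476.50. Plan pays $223 − $33.45 = $189.55.
Bill 3, $2,911: deductible met; 15% of $2,911 = $436.65. Member owes $436.65 (running OOP $2,913.15). Plan pays $2,911 − $436.65 = $2,474.35.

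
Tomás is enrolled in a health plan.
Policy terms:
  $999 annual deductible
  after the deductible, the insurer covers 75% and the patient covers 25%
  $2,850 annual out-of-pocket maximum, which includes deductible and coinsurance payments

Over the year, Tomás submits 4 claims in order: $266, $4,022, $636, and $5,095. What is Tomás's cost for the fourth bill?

Claim 1 — $266: all of it applies to the deductible. Cost to patient: $266. OOP to date $266.
Claim 2 — $4,022: $733 finishes the deductible; $3,289 goes to coinsurance; patient's 25% is $822.25. Cost to patient: $1,555.25. OOP to date $1,821.25.
Claim 3 — $636: deductible met; 25% of $636 = $159. Patient pays $159; OOP now $1,980.25.
Claim 4 — $5,095: deductible already satisfied, so patient's share is 25% × $5,095 = $1,273.75. That would push OOP to $3,254, over the $2,850 cap, so patient pays $2,850 − $1,980.25 = $869.75.

$869.75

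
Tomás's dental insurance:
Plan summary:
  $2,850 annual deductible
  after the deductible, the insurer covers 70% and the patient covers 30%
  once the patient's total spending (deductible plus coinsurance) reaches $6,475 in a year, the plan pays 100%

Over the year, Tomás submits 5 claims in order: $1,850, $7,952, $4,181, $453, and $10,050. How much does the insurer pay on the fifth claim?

Bill 1, $1,850: all of it applies to the deductible. Cost to patient: $1,850. OOP to date $1,850. Plan pays $1,850 − $1,850 = $0.
Bill 2, $7,952: $1,000 to deductible, leaving $6,952; 30% of $6,952 = $2,085.60. Patient owes $3,085.60 (running OOP $4,935.60). Insurer: $7,952 − $3,085.60 = $4,866.40.
Bill 3, $4,181: deductible met; 30% of $4,181 = $1,254.30. Patient owes $1,254.30 (running OOP $6,189.90). Insurer: $4,181 − $1,254.30 = $2,926.70.
Bill 4, $453: deductible met; 30% of $453 = $135.90. Patient pays $135.90; OOP now $6,325.80. Plan pays $453 − $135.90 = $317.10.
Bill 5, $10,050: deductible already satisfied, so patient's share is 30% × $10,050 = $3,015. Adding that to $6,325.80 gives $9,340.80, past the $6,475 cap; patient pays only $6,475 − $6,325.80 = $149.20. Insurer: $10,050 − $149.20 = $9,900.80.

$9,900.80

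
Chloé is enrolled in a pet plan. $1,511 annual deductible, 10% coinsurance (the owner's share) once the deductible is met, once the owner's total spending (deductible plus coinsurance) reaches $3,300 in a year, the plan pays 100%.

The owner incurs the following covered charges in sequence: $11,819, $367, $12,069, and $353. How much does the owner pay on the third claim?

Claim 1 — $11,819: $1,511 to deductible, leaving $10,308; 10% of $10,308 = $1,030.80. Owner owes $2,541.80 (running OOP $2,541.80).
Claim 2 — $367: deductible already satisfied, so owner's share is 10% × $367 = $36.70. Cost to owner: $36.70. OOP to date $2,578.50.
Claim 3 — $12,069: deductible already satisfied, so owner's share is 10% × $12,069 = $1,206.90. OOP would hit $3,785.40 > $3,300, so the cap limits the owner to $3,300 − $2,578.50 = $721.50.

$721.50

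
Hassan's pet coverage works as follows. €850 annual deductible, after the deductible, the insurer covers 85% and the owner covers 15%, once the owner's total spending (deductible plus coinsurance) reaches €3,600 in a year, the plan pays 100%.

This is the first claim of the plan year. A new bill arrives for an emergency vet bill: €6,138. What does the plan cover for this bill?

€4,494.80

Nothing has been paid toward the €850 deductible, so the first €850 of this charge is applied there.
After the €850 deductible portion, €6,138 − €850 = €5,288 is subject to coinsurance.
15% of €5,288 = €793.20 falls to the owner.
So the owner owes €850 + €793.20 = €1,643.20 before any cap.
Total out-of-pocket so far would be €0 + €1,643.20 = €1,643.20, below the €3,600 cap — no reduction.
Insurer pays the balance: €6,138 − €1,643.20 = €4,494.80.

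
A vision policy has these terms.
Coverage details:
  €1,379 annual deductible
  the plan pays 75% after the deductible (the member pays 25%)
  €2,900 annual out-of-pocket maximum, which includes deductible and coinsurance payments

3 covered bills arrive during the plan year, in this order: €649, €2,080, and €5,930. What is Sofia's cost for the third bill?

€1,183.50

Bill 1, €649: fully absorbed by the deductible. Member pays €649; OOP now €649.
Bill 2, €2,080: €730 to deductible, leaving €1,350; coinsurance €1,350 × 25% = €337.50. Member pays €1,067.50; OOP now €1,716.50.
Bill 3, €5,930: deductible met; 25% of €5,930 = €1,482.50. OOP would hit €3,199 > €2,900, so the cap limits the member to €2,900 − €1,716.50 = €1,183.50.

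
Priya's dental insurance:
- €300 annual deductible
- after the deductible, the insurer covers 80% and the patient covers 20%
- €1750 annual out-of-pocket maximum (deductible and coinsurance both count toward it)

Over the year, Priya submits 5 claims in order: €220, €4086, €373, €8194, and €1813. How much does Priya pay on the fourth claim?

Bill 1, €220: all of it applies to the deductible. Patient pays €220; OOP now €220.
Bill 2, €4086: €80 to deductible, leaving €4006; patient's 20% is €801.20. Cost to patient: €881.20. OOP to date €1101.20.
Bill 3, €373: deductible met; 20% of €373 = €74.60. Patient pays €74.60; OOP now €1175.80.
Bill 4, €8194: deductible met; 20% of €8194 = €1638.80. OOP would hit €2814.60 > €1750, so the cap limits the patient to €1750 − €1175.80 = €574.20.

€574.20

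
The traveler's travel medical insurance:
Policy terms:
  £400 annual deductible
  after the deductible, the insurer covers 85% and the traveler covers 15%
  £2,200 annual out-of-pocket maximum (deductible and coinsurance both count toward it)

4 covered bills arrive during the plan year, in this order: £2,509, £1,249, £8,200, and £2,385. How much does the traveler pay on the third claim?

Claim 1 — £2,509: £400 to deductible, leaving £2,109; coinsurance £2,109 × 15% = £316.35. Cost to traveler: £716.35. OOP to date £716.35.
Claim 2 — £1,249: 15% coinsurance on £1,249 = £187.35. Traveler pays £187.35; OOP now £903.70.
Claim 3 — £8,200: deductible met; 15% of £8,200 = £1,230. Cost to traveler: £1,230. OOP to date £2,133.70.

£1,230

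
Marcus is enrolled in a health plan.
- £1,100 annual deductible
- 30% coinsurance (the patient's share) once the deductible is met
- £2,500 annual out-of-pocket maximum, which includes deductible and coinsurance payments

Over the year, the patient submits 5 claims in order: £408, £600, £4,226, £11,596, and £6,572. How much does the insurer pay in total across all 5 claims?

£20,902

#1 (£408): all of it applies to the deductible. Patient owes £408 (running OOP £408). Insurer: £408 − £408 = £0.
#2 (£600): entire amount goes to the deductible. Patient pays £600; OOP now £1,008. Plan pays £600 − £600 = £0.
#3 (£4,226): £92 to deductible, leaving £4,134; patient's 30% is £1,240.20. Patient pays £1,332.20; OOP now £2,340.20. Plan pays £4,226 − £1,332.20 = £2,893.80.
#4 (£11,596): 30% coinsurance on £11,596 = £3,478.80. OOP would hit £5,819 > £2,500, so the cap limits the patient to £2,500 − £2,340.20 = £159.80. Insurer: £11,596 − £159.80 = £11,436.20.
#5 (£6,572): deductible already satisfied, so patient's share is 30% × £6,572 = £1,971.60. OOP would hit £4,471.60 > £2,500, so the cap limits the patient to £2,500 − £2,500 = £0. Plan pays £6,572 − £0 = £6,572.
Insurer total: £0 + £0 + £2,893.80 + £11,436.20 + £6,572 = £20,902.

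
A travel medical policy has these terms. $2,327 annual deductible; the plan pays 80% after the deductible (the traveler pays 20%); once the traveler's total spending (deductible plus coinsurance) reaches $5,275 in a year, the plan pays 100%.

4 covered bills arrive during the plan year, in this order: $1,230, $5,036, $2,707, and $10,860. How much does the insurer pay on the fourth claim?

$9,241.20

Claim 1 ($1,230): all of it applies to the deductible. Cost to traveler: $1,230. OOP to date $1,230. Insurer: $1,230 − $1,230 = $0.
Claim 2 ($5,036): $1,097 to deductible, leaving $3,939; coinsurance $3,939 × 20% = $787.80. Cost to traveler: $1,884.80. OOP to date $3,114.80. Insurer: $5,036 − $1,884.80 = $3,151.20.
Claim 3 ($2,707): deductible met; 20% of $2,707 = $541.40. Traveler pays $541.40; OOP now $3,656.20. Insurer: $2,707 − $541.40 = $2,165.60.
Claim 4 ($10,860): deductible met; 20% of $10,860 = $2,172. That would push OOP to $5,828.20, over the $5,275 cap, so traveler pays $5,275 − $3,656.20 = $1,618.80. Plan pays $10,860 − $1,618.80 = $9,241.20.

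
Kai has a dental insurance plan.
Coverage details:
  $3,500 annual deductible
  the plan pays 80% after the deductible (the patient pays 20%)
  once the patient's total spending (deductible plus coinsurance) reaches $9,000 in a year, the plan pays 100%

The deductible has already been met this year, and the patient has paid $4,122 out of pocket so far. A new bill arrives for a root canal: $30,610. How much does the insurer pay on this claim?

$25,732

With the deductible met, the entire $30,610 is subject to coinsurance.
20% of $30,610 = $6,122 falls to the patient.
That would bring total out-of-pocket to $10,244, past the $9,000 cap. The patient is capped at $9,000 − $4,122 = $4,878 on this claim.
Insurer pays the balance: $30,610 − $4,878 = $25,732.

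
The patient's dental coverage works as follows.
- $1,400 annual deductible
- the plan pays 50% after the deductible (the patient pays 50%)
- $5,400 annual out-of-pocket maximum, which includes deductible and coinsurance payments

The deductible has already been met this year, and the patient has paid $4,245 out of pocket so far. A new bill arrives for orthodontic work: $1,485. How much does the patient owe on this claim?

$742.50

The deductible is already satisfied, so the full bill goes to coinsurance.
50% of $1,485 = $742.50 falls to the patient.
Year-to-date out-of-pocket becomes $4,245 + $742.50 = $4,987.50, still under the $5,400 maximum, so no cap applies.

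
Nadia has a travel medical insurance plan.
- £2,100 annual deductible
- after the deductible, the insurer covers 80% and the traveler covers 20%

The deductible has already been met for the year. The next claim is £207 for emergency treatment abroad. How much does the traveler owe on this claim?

With the deductible met, the entire £207 is subject to coinsurance.
Traveler's 20% share of £207 is £41.40.

£41.40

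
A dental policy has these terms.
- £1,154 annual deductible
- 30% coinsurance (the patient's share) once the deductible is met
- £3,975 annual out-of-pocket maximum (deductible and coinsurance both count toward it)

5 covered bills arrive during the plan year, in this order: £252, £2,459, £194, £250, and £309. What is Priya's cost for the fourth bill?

Claim 1 — £252: all of it applies to the deductible. Patient pays £252; OOP now £252.
Claim 2 — £2,459: £902 to deductible, leaving £1,557; coinsurance £1,557 × 30% = £467.10. Patient pays £1,369.10; OOP now £1,621.10.
Claim 3 — £194: deductible already satisfied, so patient's share is 30% × £194 = £58.20. Patient pays £58.20; OOP now £1,679.30.
Claim 4 — £250: deductible met; 30% of £250 = £75. Patient pays £75; OOP now £1,754.30.

£75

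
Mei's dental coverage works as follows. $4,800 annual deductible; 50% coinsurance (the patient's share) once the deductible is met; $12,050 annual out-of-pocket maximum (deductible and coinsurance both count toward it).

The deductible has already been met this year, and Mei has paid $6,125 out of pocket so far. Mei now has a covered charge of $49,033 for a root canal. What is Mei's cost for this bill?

With the deductible met, the entire $49,033 is subject to coinsurance.
Coinsurance: $49,033 × 50% = $24,516.50.
That would bring total out-of-pocket to $30,641.50, past the $12,050 cap. The patient is capped at $12,050 − $6,125 = $5,925 on this claim.

$5,925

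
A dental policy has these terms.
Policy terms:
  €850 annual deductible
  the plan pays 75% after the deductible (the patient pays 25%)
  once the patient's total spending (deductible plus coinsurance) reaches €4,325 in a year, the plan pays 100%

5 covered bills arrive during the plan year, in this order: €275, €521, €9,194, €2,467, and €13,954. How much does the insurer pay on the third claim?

#1 (€275): entire amount goes to the deductible. Patient pays €275; OOP now €275. Plan pays €275 − €275 = €0.
#2 (€521): all of it applies to the deductible. Patient pays €521; OOP now €796. Plan pays €521 − €521 = €0.
#3 (€9,194): deductible takes €54, €9,140 remains; coinsurance €9,140 × 25% = €2,285. Cost to patient: €2,339. OOP to date €3,135. Insurer: €9,194 − €2,339 = €6,855.

€6,855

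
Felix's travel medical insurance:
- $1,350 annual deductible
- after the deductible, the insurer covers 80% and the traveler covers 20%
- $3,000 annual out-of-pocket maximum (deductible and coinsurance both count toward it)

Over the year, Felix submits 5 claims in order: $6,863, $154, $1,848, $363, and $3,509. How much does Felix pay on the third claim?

$369.60

Bill 1, $6,863: $1,350 finishes the deductible; $5,513 goes to coinsurance; 20% of $5,513 = $1,102.60. Cost to traveler: $2,452.60. OOP to date $2,452.60.
Bill 2, $154: deductible already satisfied, so traveler's share is 20% × $154 = $30.80. Traveler owes $30.80 (running OOP $2,483.40).
Bill 3, $1,848: 20% coinsurance on $1,848 = $369.60. Traveler owes $369.60 (running OOP $2,853).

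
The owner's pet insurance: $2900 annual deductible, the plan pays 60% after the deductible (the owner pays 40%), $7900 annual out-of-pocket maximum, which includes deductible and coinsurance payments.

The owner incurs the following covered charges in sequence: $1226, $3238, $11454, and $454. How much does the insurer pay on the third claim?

Claim 1 ($1226): all of it applies to the deductible. Owner pays $1226; OOP now $1226. Plan pays $1226 − $1226 = $0.
Claim 2 ($3238): $1674 to deductible, leaving $1564; coinsurance $1564 × 40% = $625.60. Owner pays $2299.60; OOP now $3525.60. Insurer: $3238 − $2299.60 = $938.40.
Claim 3 ($11454): deductible already satisfied, so owner's share is 40% × $11454 = $4581.60. Adding that to $3525.60 gives $8107.20, past the $7900 cap; owner pays only $7900 − $3525.60 = $4374.40. Plan pays $11454 − $4374.40 = $7079.60.

$7079.60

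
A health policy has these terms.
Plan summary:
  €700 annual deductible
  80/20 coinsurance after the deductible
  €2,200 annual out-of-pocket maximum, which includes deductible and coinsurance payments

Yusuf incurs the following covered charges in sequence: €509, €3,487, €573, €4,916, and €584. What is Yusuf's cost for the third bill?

€114.60

Claim 1 — €509: entire amount goes to the deductible. Patient owes €509 (running OOP €509).
Claim 2 — €3,487: €191 finishes the deductible; €3,296 goes to coinsurance; patient's 20% is €659.20. Cost to patient: €850.20. OOP to date €1,359.20.
Claim 3 — €573: deductible already satisfied, so patient's share is 20% × €573 = €114.60. Cost to patient: €114.60. OOP to date €1,473.80.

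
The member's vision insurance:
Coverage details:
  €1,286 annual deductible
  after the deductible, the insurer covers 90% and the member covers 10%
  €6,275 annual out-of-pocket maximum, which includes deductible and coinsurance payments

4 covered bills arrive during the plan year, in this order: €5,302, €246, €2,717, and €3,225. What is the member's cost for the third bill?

€271.70

#1 (€5,302): €1,286 finishes the deductible; €4,016 goes to coinsurance; member's 10% is €401.60. Cost to member: €1,687.60. OOP to date €1,687.60.
#2 (€246): 10% coinsurance on €246 = €24.60. Member pays €24.60; OOP now €1,712.20.
#3 (€2,717): deductible already satisfied, so member's share is 10% × €2,717 = €271.70. Member owes €271.70 (running OOP €1,983.90).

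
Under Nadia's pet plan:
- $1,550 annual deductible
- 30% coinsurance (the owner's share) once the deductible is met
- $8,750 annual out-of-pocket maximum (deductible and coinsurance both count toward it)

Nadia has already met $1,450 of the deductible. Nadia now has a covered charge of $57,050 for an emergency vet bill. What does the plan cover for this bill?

Deductible still to meet: $1,550 − $1,450 = $100.
That leaves $57,050 − $100 = $56,950 for coinsurance.
Coinsurance: $56,950 × 30% = $17,085.
Owner responsibility before any cap: $100 + $17,085 = $17,185.
That would bring total out-of-pocket to $18,635, past the $8,750 cap. The owner is capped at $8,750 − $1,450 = $7,300 on this claim.
The plan picks up $57,050 − $7,300 = $49,750.

$49,750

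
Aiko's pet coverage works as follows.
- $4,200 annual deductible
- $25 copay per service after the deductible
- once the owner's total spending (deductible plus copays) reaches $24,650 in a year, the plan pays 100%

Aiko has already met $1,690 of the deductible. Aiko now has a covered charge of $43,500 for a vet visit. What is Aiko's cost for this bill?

$2,535

Deductible still to meet: $4,200 − $1,690 = $2,510.
The remaining $40,990 (= $43,500 − $2,510) moves to the copay.
Copay on this service: $25.
So the owner owes $2,510 + $25 = $2,535 before any cap.
Total out-of-pocket so far would be $1,690 + $2,535 = $4,225, below the $24,650 cap — no reduction.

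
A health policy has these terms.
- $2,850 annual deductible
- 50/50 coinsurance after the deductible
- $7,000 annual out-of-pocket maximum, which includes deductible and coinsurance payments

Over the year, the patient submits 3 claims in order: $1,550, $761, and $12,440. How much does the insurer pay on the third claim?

$7,751

Claim 1 — $1,550: fully absorbed by the deductible. Cost to patient: $1,550. OOP to date $1,550. Plan pays $1,550 − $1,550 = $0.
Claim 2 — $761: all of it applies to the deductible. Cost to patient: $761. OOP to date $2,311. Plan pays $761 − $761 = $0.
Claim 3 — $12,440: $539 to deductible, leaving $11,901; coinsurance $11,901 × 50% = $5,950.50. Together that's $539 + $5,950.50 = $6,489.50. OOP would hit $8,800.50 > $7,000, so the cap limits the patient to $7,000 − $2,311 = $4,689. Insurer: $12,440 − $4,689 = $7,751.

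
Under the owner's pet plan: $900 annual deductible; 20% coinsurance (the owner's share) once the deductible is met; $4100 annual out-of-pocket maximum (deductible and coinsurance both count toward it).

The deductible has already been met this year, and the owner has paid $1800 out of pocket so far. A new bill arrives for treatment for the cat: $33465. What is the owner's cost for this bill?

$2300

The deductible is already satisfied, so the full bill goes to coinsurance.
Coinsurance: $33465 × 20% = $6693.
Year-to-date out-of-pocket would reach $1800 + $6693 = $8493, above the $4100 maximum, so the owner pays only $4100 − $1800 = $2300.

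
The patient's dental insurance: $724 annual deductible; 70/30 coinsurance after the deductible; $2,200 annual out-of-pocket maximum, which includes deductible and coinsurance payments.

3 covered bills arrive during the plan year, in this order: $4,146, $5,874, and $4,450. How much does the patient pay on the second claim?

$449.40

Claim 1 ($4,146): deductible takes $724, $3,422 remains; 30% of $3,422 = $1,026.60. Cost to patient: $1,750.60. OOP to date $1,750.60.
Claim 2 ($5,874): deductible met; 30% of $5,874 = $1,762.20. That would push OOP to $3,512.80, over the $2,200 cap, so patient pays $2,200 − $1,750.60 = $449.40.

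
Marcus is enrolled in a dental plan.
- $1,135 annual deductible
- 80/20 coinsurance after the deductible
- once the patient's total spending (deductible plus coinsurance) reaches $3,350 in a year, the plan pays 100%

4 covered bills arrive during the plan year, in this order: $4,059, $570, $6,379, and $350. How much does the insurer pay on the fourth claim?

Bill 1, $4,059: $1,135 to deductible, leaving $2,924; coinsurance $2,924 × 20% = $584.80. Cost to patient: $1,719.80. OOP to date $1,719.80. Insurer: $4,059 − $1,719.80 = $2,339.20.
Bill 2, $570: deductible already satisfied, so patient's share is 20% × $570 = $114. Patient pays $114; OOP now $1,833.80. Insurer: $570 − $114 = $456.
Bill 3, $6,379: deductible met; 20% of $6,379 = $1,275.80. Patient pays $1,275.80; OOP now $3,109.60. Insurer: $6,379 − $1,275.80 = $5,103.20.
Bill 4, $350: 20% coinsurance on $350 = $70. Patient owes $70 (running OOP $3,179.60). Insurer: $350 − $70 = $280.

$280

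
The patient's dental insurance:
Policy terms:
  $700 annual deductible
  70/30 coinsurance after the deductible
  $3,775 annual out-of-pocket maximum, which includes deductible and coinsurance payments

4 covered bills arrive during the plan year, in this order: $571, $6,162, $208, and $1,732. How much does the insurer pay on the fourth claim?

Bill 1, $571: all of it applies to the deductible. Patient owes $571 (running OOP $571). Insurer: $571 − $571 = $0.
Bill 2, $6,162: $129 finishes the deductible; $6,033 goes to coinsurance; coinsurance $6,033 × 30% = $1,809.90. Patient pays $1,938.90; OOP now $2,509.90. Plan pays $6,162 − $1,938.90 = $4,223.10.
Bill 3, $208: deductible met; 30% of $208 = $62.40. Patient owes $62.40 (running OOP $2,572.30). Plan pays $208 − $62.40 = $145.60.
Bill 4, $1,732: deductible already satisfied, so patient's share is 30% × $1,732 = $519.60. Patient pays $519.60; OOP now $3,091.90. Plan pays $1,732 − $519.60 = $1,212.40.

$1,212.40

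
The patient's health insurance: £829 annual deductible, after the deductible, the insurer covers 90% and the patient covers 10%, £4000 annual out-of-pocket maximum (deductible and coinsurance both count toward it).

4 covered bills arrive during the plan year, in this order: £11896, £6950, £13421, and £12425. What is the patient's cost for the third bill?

Bill 1, £11896: £829 to deductible, leaving £11067; patient's 10% is £1106.70. Patient pays £1935.70; OOP now £1935.70.
Bill 2, £6950: 10% coinsurance on £6950 = £695. Patient owes £695 (running OOP £2630.70).
Bill 3, £13421: deductible already satisfied, so patient's share is 10% × £13421 = £1342.10. Cost to patient: £1342.10. OOP to date £3972.80.

£1342.10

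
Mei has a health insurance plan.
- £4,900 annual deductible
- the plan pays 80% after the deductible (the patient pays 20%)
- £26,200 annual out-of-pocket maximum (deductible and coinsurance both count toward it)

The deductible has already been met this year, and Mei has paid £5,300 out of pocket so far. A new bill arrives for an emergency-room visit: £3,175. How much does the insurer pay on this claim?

£2,540

The deductible is already satisfied, so the full bill goes to coinsurance.
Coinsurance: £3,175 × 20% = £635.
Year-to-date out-of-pocket becomes £5,300 + £635 = £5,935, still under the £26,200 maximum, so no cap applies.
The insurer covers the remainder: £3,175 − £635 = £2,540.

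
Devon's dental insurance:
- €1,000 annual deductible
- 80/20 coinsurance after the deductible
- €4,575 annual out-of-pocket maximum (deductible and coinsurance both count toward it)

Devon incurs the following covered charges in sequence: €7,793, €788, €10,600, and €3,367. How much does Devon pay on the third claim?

€2,058.80

Claim 1 (€7,793): deductible takes €1,000, €6,793 remains; 20% of €6,793 = €1,358.60. Cost to patient: €2,358.60. OOP to date €2,358.60.
Claim 2 (€788): deductible already satisfied, so patient's share is 20% × €788 = €157.60. Patient owes €157.60 (running OOP €2,516.20).
Claim 3 (€10,600): 20% coinsurance on €10,600 = €2,120. OOP would hit €4,636.20 > €4,575, so the cap limits the patient to €4,575 − €2,516.20 = €2,058.80.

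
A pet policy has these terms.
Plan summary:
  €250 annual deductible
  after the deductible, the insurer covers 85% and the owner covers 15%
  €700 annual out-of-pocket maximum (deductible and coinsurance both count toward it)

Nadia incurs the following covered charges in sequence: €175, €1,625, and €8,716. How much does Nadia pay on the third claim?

€217.50

Bill 1, €175: entire amount goes to the deductible. Cost to owner: €175. OOP to date €175.
Bill 2, €1,625: deductible takes €75, €1,550 remains; owner's 15% is €232.50. Owner pays €307.50; OOP now €482.50.
Bill 3, €8,716: deductible already satisfied, so owner's share is 15% × €8,716 = €1,307.40. Adding that to €482.50 gives €1,789.90, past the €700 cap; owner pays only €700 − €482.50 = €217.50.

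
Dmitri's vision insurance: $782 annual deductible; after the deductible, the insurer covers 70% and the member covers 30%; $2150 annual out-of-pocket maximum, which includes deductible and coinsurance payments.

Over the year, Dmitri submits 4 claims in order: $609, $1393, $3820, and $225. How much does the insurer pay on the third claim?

$2818

#1 ($609): all of it applies to the deductible. Cost to member: $609. OOP to date $609. Insurer: $609 − $609 = $0.
#2 ($1393): $173 to deductible, leaving $1220; member's 30% is $366. Cost to member: $539. OOP to date $1148. Plan pays $1393 − $539 = $854.
#3 ($3820): deductible already satisfied, so member's share is 30% × $3820 = $1146. OOP would hit $2294 > $2150, so the cap limits the member to $2150 − $1148 = $1002. Insurer: $3820 − $1002 = $2818.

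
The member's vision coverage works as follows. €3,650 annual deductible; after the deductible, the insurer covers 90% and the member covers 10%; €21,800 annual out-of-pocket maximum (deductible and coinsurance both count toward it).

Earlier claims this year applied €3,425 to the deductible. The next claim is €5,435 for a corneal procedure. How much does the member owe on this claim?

€3,425 of the €3,650 deductible is already met, leaving €225.
After the €225 deductible portion, €5,435 − €225 = €5,210 is subject to coinsurance.
Coinsurance: €5,210 × 10% = €521.
Member responsibility before any cap: €225 + €521 = €746.
Total out-of-pocket so far would be €3,425 + €746 = €4,171, below the €21,800 cap — no reduction.

€746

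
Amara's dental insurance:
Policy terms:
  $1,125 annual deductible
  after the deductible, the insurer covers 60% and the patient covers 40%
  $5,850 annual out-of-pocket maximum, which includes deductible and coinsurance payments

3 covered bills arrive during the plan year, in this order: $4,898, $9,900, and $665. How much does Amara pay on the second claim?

Claim 1 — $4,898: $1,125 finishes the deductible; $3,773 goes to coinsurance; 40% of $3,773 = $1,509.20. Patient pays $2,634.20; OOP now $2,634.20.
Claim 2 — $9,900: deductible already satisfied, so patient's share is 40% × $9,900 = $3,960. OOP would hit $6,594.20 > $5,850, so the cap limits the patient to $5,850 − $2,634.20 = $3,215.80.

$3,215.80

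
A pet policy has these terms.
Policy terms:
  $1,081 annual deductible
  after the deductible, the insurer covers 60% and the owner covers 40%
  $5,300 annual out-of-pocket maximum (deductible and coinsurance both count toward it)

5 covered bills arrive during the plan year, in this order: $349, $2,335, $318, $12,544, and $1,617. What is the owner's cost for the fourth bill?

#1 ($349): entire amount goes to the deductible. Owner pays $349; OOP now $349.
#2 ($2,335): $732 finishes the deductible; $1,603 goes to coinsurance; 40% of $1,603 = $641.20. Cost to owner: $1,373.20. OOP to date $1,722.20.
#3 ($318): deductible met; 40% of $318 = $127.20. Cost to owner: $127.20. OOP to date $1,849.40.
#4 ($12,544): deductible already satisfied, so owner's share is 40% × $12,544 = $5,017.60. OOP would hit $6,867 > $5,300, so the cap limits the owner to $5,300 − $1,849.40 = $3,450.60.

$3,450.60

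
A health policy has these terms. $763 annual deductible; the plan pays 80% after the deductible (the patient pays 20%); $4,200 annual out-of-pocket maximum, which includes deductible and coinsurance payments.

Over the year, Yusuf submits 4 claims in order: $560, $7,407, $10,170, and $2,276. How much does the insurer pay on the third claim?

$8,173.80

Claim 1 — $560: fully absorbed by the deductible. Patient pays $560; OOP now $560. Insurer: $560 − $560 = $0.
Claim 2 — $7,407: $203 finishes the deductible; $7,204 goes to coinsurance; patient's 20% is $1,440.80. Patient owes $1,643.80 (running OOP $2,203.80). Insurer: $7,407 − $1,643.80 = $5,763.20.
Claim 3 — $10,170: 20% coinsurance on $10,170 = $2,034. That would push OOP to $4,237.80, over the $4,200 cap, so patient pays $4,200 − $2,203.80 = $1,996.20. Insurer: $10,170 − $1,996.20 = $8,173.80.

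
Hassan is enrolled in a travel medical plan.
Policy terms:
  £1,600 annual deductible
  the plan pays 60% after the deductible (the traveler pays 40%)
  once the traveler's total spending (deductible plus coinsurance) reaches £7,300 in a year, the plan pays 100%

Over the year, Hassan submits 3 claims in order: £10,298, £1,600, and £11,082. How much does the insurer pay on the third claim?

£9,501.20

#1 (£10,298): deductible takes £1,600, £8,698 remains; traveler's 40% is £3,479.20. Cost to traveler: £5,079.20. OOP to date £5,079.20. Insurer: £10,298 − £5,079.20 = £5,218.80.
#2 (£1,600): deductible met; 40% of £1,600 = £640. Traveler owes £640 (running OOP £5,719.20). Plan pays £1,600 − £640 = £960.
#3 (£11,082): 40% coinsurance on £11,082 = £4,432.80. That would push OOP to £10,152, over the £7,300 cap, so traveler pays £7,300 − £5,719.20 = £1,580.80. Plan pays £11,082 − £1,580.80 = £9,501.20.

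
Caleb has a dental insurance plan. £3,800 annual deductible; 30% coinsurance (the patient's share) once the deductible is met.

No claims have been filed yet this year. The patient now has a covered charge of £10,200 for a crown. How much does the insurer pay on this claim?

Nothing has been paid toward the £3,800 deductible, so the first £3,800 of this charge is applied there.
The remaining £6,400 (= £10,200 − £3,800) moves to coinsurance.
30% of £6,400 = £1,920 falls to the patient.
Patient responsibility: £3,800 + £1,920 = £5,720.
The plan picks up £10,200 − £5,720 = £4,480.

£4,480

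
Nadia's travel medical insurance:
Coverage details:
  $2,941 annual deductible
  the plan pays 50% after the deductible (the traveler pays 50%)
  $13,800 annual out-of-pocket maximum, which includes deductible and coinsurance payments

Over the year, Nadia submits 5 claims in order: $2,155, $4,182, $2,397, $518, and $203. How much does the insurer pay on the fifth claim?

$101.50

Bill 1, $2,155: entire amount goes to the deductible. Traveler pays $2,155; OOP now $2,155. Insurer: $2,155 − $2,155 = $0.
Bill 2, $4,182: $786 to deductible, leaving $3,396; traveler's 50% is $1,698. Cost to traveler: $2,484. OOP to date $4,639. Insurer: $4,182 − $2,484 = $1,698.
Bill 3, $2,397: 50% coinsurance on $2,397 = $1,198.50. Traveler pays $1,198.50; OOP now $5,837.50. Plan pays $2,397 − $1,198.50 = $1,198.50.
Bill 4, $518: deductible met; 50% of $518 = $259. Traveler owes $259 (running OOP $6,096.50). Insurer: $518 − $259 = $259.
Bill 5, $203: deductible already satisfied, so traveler's share is 50% × $203 = $101.50. Traveler owes $101.50 (running OOP $6,198). Insurer: $203 − $101.50 = $101.50.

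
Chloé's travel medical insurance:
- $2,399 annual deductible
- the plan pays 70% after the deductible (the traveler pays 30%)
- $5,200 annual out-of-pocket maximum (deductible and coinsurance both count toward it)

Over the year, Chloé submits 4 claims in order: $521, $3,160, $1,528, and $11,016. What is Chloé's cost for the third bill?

#1 ($521): fully absorbed by the deductible. Traveler owes $521 (running OOP $521).
#2 ($3,160): $1,878 finishes the deductible; $1,282 goes to coinsurance; coinsurance $1,282 × 30% = $384.60. Cost to traveler: $2,262.60. OOP to date $2,783.60.
#3 ($1,528): deductible already satisfied, so traveler's share is 30% × $1,528 = $458.40. Traveler owes $458.40 (running OOP $3,242).

$458.40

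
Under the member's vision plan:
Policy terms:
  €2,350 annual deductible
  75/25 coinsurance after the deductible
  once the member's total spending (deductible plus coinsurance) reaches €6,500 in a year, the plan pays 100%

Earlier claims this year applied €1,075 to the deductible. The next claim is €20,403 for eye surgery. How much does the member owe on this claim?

Remaining deductible: €2,350 − €1,075 = €1,275.
After the €1,275 deductible portion, €20,403 − €1,275 = €19,128 is subject to coinsurance.
Member's 25% share of €19,128 is €4,782.
So the member owes €1,275 + €4,782 = €6,057 before any cap.
Adding €6,057 to the €1,075 already spent would give €7,132, which exceeds the €6,500 cap; the member pays just €6,500 − €1,075 = €5,425.

€5,425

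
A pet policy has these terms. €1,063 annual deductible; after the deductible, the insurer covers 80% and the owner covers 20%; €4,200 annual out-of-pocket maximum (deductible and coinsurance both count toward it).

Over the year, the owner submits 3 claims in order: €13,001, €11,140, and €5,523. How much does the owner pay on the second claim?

€749.40

Claim 1 (€13,001): €1,063 to deductible, leaving €11,938; 20% of €11,938 = €2,387.60. Owner owes €3,450.60 (running OOP €3,450.60).
Claim 2 (€11,140): deductible met; 20% of €11,140 = €2,228. OOP would hit €5,678.60 > €4,200, so the cap limits the owner to €4,200 − €3,450.60 = €749.40.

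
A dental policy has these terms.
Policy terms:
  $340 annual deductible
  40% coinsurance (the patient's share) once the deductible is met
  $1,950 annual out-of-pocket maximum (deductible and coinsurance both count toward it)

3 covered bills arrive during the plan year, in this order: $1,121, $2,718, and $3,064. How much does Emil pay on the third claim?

$210.40

Claim 1 — $1,121: $340 to deductible, leaving $781; 40% of $781 = $312.40. Patient owes $652.40 (running OOP $652.40).
Claim 2 — $2,718: deductible already satisfied, so patient's share is 40% × $2,718 = $1,087.20. Patient pays $1,087.20; OOP now $1,739.60.
Claim 3 — $3,064: 40% coinsurance on $3,064 = $1,225.60. Adding that to $1,739.60 gives $2,965.20, past the $1,950 cap; patient pays only $1,950 − $1,739.60 = $210.40.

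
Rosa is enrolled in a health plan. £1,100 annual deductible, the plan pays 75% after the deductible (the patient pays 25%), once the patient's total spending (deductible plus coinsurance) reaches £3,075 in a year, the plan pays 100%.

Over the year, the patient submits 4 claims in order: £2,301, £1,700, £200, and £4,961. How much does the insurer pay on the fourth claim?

£3,761.25

Claim 1 — £2,301: £1,100 to deductible, leaving £1,201; patient's 25% is £300.25. Patient owes £1,400.25 (running OOP £1,400.25). Insurer: £2,301 − £1,400.25 = £900.75.
Claim 2 — £1,700: deductible met; 25% of £1,700 = £425. Patient owes £425 (running OOP £1,825.25). Plan pays £1,700 − £425 = £1,275.
Claim 3 — £200: deductible already satisfied, so patient's share is 25% × £200 = £50. Cost to patient: £50. OOP to date £1,875.25. Plan pays £200 − £50 = £150.
Claim 4 — £4,961: 25% coinsurance on £4,961 = £1,240.25. Adding that to £1,875.25 gives £3,115.50, past the £3,075 cap; patient pays only £3,075 − £1,875.25 = £1,199.75. Plan pays £4,961 − £1,199.75 = £3,761.25.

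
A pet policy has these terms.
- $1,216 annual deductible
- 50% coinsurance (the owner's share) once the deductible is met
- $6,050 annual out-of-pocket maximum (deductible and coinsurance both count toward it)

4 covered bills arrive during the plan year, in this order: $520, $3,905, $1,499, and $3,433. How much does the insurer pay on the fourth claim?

Claim 1 ($520): fully absorbed by the deductible. Owner owes $520 (running OOP $520). Insurer: $520 − $520 = $0.
Claim 2 ($3,905): deductible takes $696, $3,209 remains; 50% of $3,209 = $1,604.50. Cost to owner: $2,300.50. OOP to date $2,820.50. Insurer: $3,905 − $2,300.50 = $1,604.50.
Claim 3 ($1,499): 50% coinsurance on $1,499 = $749.50. Owner owes $749.50 (running OOP $3,570). Insurer: $1,499 − $749.50 = $749.50.
Claim 4 ($3,433): 50% coinsurance on $3,433 = $1,716.50. Owner owes $1,716.50 (running OOP $5,286.50). Insurer: $3,433 − $1,716.50 = $1,716.50.

$1,716.50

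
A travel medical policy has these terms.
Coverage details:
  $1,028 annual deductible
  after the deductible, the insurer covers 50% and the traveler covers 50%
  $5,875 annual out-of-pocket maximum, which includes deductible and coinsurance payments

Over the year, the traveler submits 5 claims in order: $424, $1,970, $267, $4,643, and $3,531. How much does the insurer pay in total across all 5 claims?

Claim 1 ($424): fully absorbed by the deductible. Traveler pays $424; OOP now $424. Plan pays $424 − $424 = $0.
Claim 2 ($1,970): $604 to deductible, leaving $1,366; coinsurance $1,366 × 50% = $683. Traveler owes $1,287 (running OOP $1,711). Insurer: $1,970 − $1,287 = $683.
Claim 3 ($267): 50% coinsurance on $267 = $133.50. Traveler owes $133.50 (running OOP $1,844.50). Plan pays $267 − $133.50 = $133.50.
Claim 4 ($4,643): 50% coinsurance on $4,643 = $2,321.50. Cost to traveler: $2,321.50. OOP to date $4,166. Plan pays $4,643 − $2,321.50 = $2,321.50.
Claim 5 ($3,531): deductible met; 50% of $3,531 = $1,765.50. OOP would hit $5,931.50 > $5,875, so the cap limits the traveler to $5,875 − $4,166 = $1,709. Plan pays $3,531 − $1,709 = $1,822.
Insurer total: $0 + $683 + $133.50 + $2,321.50 + $1,822 = $4,960.

$4,960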